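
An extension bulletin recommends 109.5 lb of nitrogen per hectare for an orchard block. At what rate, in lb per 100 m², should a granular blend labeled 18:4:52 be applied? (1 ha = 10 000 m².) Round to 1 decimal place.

6.1 lb of product per hundred sq m

Product per hectare = 109.5 / 18% = 608.333 lb.
Convert to per 100 m²: 608.333 × 0.01 = 6.08333 lb.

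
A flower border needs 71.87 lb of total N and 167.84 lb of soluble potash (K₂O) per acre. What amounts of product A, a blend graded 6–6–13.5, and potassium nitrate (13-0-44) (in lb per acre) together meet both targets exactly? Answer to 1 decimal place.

Per-acre balance (a = product A, b = potassium nitrate):
N: 0.06·a + 0.13·b = 71.87
K₂O: 0.135·a + 0.44·b = 167.84
Solving simultaneously: a = 1107.75, b = 41.5763.

1107.8 lb product A, 41.6 lb potassium nitrate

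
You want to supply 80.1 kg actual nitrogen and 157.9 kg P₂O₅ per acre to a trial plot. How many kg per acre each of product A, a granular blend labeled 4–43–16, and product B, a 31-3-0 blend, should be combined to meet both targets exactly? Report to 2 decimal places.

352.35 kg product A, 212.92 kg product B

With a, b = kg per acre of product A and product B:
N: 0.04·a + 0.31·b = 80.1
P₂O₅: 0.43·a + 0.03·b = 157.9
Solving simultaneously: a = 352.354, b = 212.922.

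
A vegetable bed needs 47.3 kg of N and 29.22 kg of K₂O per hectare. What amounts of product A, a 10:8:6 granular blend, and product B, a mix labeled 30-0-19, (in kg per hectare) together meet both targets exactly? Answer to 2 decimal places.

221.00 kg product A, 84.00 kg product B

Per-hectare balance (a = product A, b = product B):
N: 0.1·a + 0.3·b = 47.3
K₂O: 0.06·a + 0.19·b = 29.22
From row1: a = (47.3 − 0.3·b) / 0.1.
Into row2: 0.06·(47.3 − 0.3·b)/0.1 + 0.19·b = 29.22 → b = 84, a = 221.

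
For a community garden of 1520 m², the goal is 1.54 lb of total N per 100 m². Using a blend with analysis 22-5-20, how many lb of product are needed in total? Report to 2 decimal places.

Product per 100 m² = 1.54 / 22% = 7 lb.
Total product = 7 × 1520 / 100 = 106.4 lb.

106.40 lb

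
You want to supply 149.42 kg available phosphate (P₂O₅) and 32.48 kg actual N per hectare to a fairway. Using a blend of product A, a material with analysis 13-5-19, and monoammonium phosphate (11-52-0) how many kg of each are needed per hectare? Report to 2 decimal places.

Per-hectare balance (a = product A, b = monoammonium phosphate):
P₂O₅: 0.05·a + 0.52·b = 149.42
N: 0.13·a + 0.11·b = 32.48
Eliminate b: (row1) − 0.52/0.11·(row2) → -0.564545·a = -4.12182, so a = 7.30113.
Then b = (32.48 − 0.13·7.30113) / 0.11 = 286.644.

7.30 kg product A, 286.64 kg monoammonium phosphate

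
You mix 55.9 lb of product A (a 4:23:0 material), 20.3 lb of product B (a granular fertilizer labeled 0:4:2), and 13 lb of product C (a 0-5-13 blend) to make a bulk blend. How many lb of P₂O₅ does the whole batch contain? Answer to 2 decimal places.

P₂O₅ mass = 23%×55.9 + 4%×20.3 + 5%×13 = 14.319 lb.

14.32 lb P₂O₅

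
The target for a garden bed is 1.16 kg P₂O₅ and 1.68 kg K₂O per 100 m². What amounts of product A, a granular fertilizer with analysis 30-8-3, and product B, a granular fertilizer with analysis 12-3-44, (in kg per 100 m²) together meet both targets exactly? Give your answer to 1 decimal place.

Per-100 m² balance (a = product A, b = product B):
P₂O₅: 0.08·a + 0.03·b = 1.16
K₂O: 0.03·a + 0.44·b = 1.68
Eliminate a: (row1) − 0.08/0.03·(row2) → -1.14333·b = -3.32, so b = 2.90379.
Back-substitute: a = (1.16 − 0.03·2.90379) / 0.08 = 13.4111.

13.4 kg product A, 2.9 kg product B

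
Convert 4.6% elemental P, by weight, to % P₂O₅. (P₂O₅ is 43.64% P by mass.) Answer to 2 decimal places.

10.54% P₂O₅

%P₂O₅ = 4.6 / 0.4364 = 10.5408%.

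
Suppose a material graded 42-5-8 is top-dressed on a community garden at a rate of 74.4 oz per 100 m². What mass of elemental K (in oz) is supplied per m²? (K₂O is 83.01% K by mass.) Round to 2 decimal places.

K₂O per 100 m² = 74.4 × 8% = 5.952 oz.
Elemental K = 5.952 × 0.8301 = 4.94076 oz per 100 m².
Convert to per m²: 4.94076 × 0.01 = 0.0494076 oz.

0.05 oz K per sq m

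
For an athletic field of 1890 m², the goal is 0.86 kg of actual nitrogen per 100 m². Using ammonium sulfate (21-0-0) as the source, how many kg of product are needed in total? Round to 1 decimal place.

Product per 100 m² = 0.86 / 21% = 4.09524 kg.
Total product = 4.09524 × 1890 / 100 = 77.4 kg.

77.4 kg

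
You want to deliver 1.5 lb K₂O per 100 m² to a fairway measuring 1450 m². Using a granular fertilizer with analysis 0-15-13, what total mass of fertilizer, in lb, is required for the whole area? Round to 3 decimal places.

167.308 lb

Product per 100 m² = 1.5 / 13% = 11.5385 lb.
Total product = 11.5385 × 1450 / 100 = 167.3077 lb.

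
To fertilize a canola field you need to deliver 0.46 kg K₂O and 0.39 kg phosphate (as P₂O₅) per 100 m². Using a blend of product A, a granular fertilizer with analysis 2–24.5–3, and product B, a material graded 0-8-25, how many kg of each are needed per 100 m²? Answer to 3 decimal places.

1.031 kg product A, 1.716 kg product B

With a, b = kg per 100 m² of product A and product B:
K₂O: 0.03·a + 0.25·b = 0.46
P₂O₅: 0.245·a + 0.08·b = 0.39
Eliminate a: (row1) − 0.03/0.245·(row2) → 0.240204·b = 0.412245, so b = 1.71623.
Back-substitute: a = (0.46 − 0.25·1.71623) / 0.03 = 1.03144.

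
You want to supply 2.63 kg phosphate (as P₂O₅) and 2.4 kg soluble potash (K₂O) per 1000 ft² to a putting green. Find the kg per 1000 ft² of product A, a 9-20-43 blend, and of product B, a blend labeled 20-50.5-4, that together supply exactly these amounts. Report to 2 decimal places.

Let a = kg of product A, b = kg of product B (per 1000 ft²).
P₂O₅: 0.2·a + 0.505·b = 2.63
K₂O: 0.43·a + 0.04·b = 2.4
Eliminate b: (row1) − 0.505/0.04·(row2) → -5.22875·a = -27.67, so a = 5.2919.
Then b = (2.4 − 0.43·5.2919) / 0.04 = 3.11212.

5.29 kg product A, 3.11 kg product B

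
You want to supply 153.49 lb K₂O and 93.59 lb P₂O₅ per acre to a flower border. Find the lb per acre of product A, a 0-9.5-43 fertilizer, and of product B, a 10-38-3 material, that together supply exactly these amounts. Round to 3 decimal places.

Let a = lb of product A, b = lb of product B (per acre).
K₂O: 0.43·a + 0.03·b = 153.49
P₂O₅: 0.095·a + 0.38·b = 93.59
Eliminate a: (row1) − 0.43/0.095·(row2) → -1.69·b = -270.128, so b = 159.83899.
Back-substitute: a = (153.49 − 0.03·159.83899) / 0.43 = 345.8019.

345.802 lb product A, 159.839 lb product B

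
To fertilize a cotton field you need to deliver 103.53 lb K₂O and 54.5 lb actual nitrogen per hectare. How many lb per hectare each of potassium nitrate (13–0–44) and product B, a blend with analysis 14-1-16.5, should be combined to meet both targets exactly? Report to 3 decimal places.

With a, b = lb per hectare of potassium nitrate and product B:
K₂O: 0.44·a + 0.165·b = 103.53
N: 0.13·a + 0.14·b = 54.5
From row1: a = (103.53 − 0.165·b) / 0.44.
Into row2: 0.13·(103.53 − 0.165·b)/0.44 + 0.14·b = 54.5 → b = 262.0448, a = 137.0286.

137.029 lb potassium nitrate, 262.045 lb product B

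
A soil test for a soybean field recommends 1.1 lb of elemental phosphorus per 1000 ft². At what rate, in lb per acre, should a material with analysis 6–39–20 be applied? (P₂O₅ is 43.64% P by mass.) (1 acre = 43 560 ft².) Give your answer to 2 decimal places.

281.53 lb of product per acre

As P₂O₅: 1.1 / 0.4364 = 2.52062 lb per 1000 ft².
Product per 1000 ft² = 2.52062 / 39% = 6.46314 lb.
Convert to per acre: 6.46314 × 43.56 = 281.534 lb.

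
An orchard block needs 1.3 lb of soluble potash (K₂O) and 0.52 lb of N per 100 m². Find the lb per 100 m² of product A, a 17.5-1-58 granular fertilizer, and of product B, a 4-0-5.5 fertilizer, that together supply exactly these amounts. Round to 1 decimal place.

Per-100 m² balance (a = product A, b = product B):
K₂O: 0.58·a + 0.055·b = 1.3
N: 0.175·a + 0.04·b = 0.52
Solving simultaneously: a = 1.72376, b = 5.45856.

1.7 lb product A, 5.5 lb product B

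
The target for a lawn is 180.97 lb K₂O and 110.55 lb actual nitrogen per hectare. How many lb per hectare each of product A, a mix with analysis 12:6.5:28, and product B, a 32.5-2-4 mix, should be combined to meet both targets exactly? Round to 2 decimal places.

631.01 lb product A, 107.16 lb product B

With a, b = lb per hectare of product A and product B:
K₂O: 0.28·a + 0.04·b = 180.97
N: 0.12·a + 0.325·b = 110.55
Eliminate b: (row1) − 0.04/0.325·(row2) → 0.265231·a = 167.364, so a = 631.012.
Then b = (110.55 − 0.12·631.012) / 0.325 = 107.1647.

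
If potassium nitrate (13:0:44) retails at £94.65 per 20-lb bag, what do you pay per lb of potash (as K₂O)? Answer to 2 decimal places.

K₂O in bag = 20 × 44% = 8.8 lb.
Cost per lb K₂O = £94.65 / 8.8 = £10.7557.

£10.76 per lb K₂O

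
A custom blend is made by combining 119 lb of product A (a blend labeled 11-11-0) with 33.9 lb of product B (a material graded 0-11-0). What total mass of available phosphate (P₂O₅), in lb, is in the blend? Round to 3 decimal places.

P₂O₅ mass = 11%×119 + 11%×33.9 = 16.819 lb.

16.819 lb P₂O₅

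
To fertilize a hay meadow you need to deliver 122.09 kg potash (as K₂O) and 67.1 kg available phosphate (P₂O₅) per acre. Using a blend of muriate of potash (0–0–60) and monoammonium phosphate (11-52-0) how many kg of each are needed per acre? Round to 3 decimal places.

With a, b = kg per acre of muriate of potash and monoammonium phosphate:
K₂O: 0.6·a + 0·b = 122.09
P₂O₅: 0·a + 0.52·b = 67.1
Solving simultaneously: a = 203.4833, b = 129.03846.

203.483 kg muriate of potash, 129.038 kg monoammonium phosphate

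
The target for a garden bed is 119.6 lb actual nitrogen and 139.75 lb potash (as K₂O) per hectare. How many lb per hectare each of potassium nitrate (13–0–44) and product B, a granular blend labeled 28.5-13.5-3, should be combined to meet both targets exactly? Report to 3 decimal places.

298.278 lb potassium nitrate, 283.593 lb product B

Let a = lb of potassium nitrate, b = lb of product B (per hectare).
N: 0.13·a + 0.285·b = 119.6
K₂O: 0.44·a + 0.03·b = 139.75
Eliminate b: (row1) − 0.285/0.03·(row2) → -4.05·a = -1208.03, so a = 298.2778.
Then b = (139.75 − 0.44·298.2778) / 0.03 = 283.5926.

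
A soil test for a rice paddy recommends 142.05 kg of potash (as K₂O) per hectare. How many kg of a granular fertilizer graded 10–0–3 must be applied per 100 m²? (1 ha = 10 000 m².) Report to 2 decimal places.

47.35 kg of product per hundred sq m

Product per hectare = 142.05 / 3% = 4735 kg.
Convert to per 100 m²: 4735 × 0.01 = 47.35 kg.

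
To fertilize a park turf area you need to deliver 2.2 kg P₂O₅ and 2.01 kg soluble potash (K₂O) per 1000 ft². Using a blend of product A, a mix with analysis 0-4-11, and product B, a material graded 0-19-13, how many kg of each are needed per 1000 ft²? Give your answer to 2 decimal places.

With a, b = kg per 1000 ft² of product A and product B:
P₂O₅: 0.04·a + 0.19·b = 2.2
K₂O: 0.11·a + 0.13·b = 2.01
Eliminate a: (row1) − 0.04/0.11·(row2) → 0.142727·b = 1.46909, so b = 10.293.
Back-substitute: a = (2.2 − 0.19·10.293) / 0.04 = 6.10828.

6.11 kg product A, 10.29 kg product B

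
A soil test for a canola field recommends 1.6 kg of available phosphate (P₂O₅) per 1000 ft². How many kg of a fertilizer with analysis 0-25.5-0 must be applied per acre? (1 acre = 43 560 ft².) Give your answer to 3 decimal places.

273.318 kg of product per acre

Product per 1000 ft² = 1.6 / 25.5% = 6.27451 kg.
Convert to per acre: 6.27451 × 43.56 = 273.3176 kg.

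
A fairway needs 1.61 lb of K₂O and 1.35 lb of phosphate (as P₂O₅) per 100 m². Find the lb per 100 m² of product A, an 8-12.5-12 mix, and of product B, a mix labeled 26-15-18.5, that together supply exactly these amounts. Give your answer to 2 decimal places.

1.61 lb product A, 7.66 lb product B

Per-100 m² balance (a = product A, b = product B):
K₂O: 0.12·a + 0.185·b = 1.61
P₂O₅: 0.125·a + 0.15·b = 1.35
Solving simultaneously: a = 1.60976, b = 7.65854.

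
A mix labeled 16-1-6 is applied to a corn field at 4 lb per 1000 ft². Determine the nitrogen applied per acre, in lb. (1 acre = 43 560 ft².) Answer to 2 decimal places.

nitrogen per 1000 ft² = 4 × 16% = 0.64 lb.
Convert to per acre: 0.64 × 43.56 = 27.8784 lb.

27.88 lb N per acre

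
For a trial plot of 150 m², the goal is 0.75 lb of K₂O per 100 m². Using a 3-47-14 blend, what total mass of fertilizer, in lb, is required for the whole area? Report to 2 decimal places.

8.04 lb

Product per 100 m² = 0.75 / 14% = 5.35714 lb.
Total product = 5.35714 × 150 / 100 = 8.03571 lb.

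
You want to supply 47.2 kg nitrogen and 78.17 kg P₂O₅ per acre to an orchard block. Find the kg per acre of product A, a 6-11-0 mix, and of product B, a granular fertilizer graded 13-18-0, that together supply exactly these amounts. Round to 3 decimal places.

Per-acre balance (a = product A, b = product B):
N: 0.06·a + 0.13·b = 47.2
P₂O₅: 0.11·a + 0.18·b = 78.17
From row1: a = (47.2 − 0.13·b) / 0.06.
Into row2: 0.11·(47.2 − 0.13·b)/0.06 + 0.18·b = 78.17 → b = 143.3714, a = 476.0286.

476.029 kg product A, 143.371 kg product B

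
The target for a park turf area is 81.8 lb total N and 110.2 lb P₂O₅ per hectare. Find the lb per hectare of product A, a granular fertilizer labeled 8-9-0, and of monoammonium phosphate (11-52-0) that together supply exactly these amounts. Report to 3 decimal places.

Let a = lb of product A, b = lb of monoammonium phosphate (per hectare).
N: 0.08·a + 0.11·b = 81.8
P₂O₅: 0.09·a + 0.52·b = 110.2
From row1: a = (81.8 − 0.11·b) / 0.08.
Into row2: 0.09·(81.8 − 0.11·b)/0.08 + 0.52·b = 110.2 → b = 45.8675, a = 959.4322.

959.432 lb product A, 45.868 lb monoammonium phosphate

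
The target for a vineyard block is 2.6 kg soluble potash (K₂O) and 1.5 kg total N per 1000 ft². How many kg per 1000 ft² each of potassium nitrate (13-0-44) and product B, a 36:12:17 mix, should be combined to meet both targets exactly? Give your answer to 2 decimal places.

5.00 kg potassium nitrate, 2.36 kg product B

Per-1000 ft² balance (a = potassium nitrate, b = product B):
K₂O: 0.44·a + 0.17·b = 2.6
N: 0.13·a + 0.36·b = 1.5
Solving simultaneously: a = 4.99633, b = 2.36244.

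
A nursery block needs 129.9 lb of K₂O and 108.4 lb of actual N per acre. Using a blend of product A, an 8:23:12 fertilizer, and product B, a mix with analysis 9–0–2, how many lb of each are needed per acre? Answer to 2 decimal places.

1035.11 lb product A, 284.35 lb product B

With a, b = lb per acre of product A and product B:
K₂O: 0.12·a + 0.02·b = 129.9
N: 0.08·a + 0.09·b = 108.4
Solving simultaneously: a = 1035.109, b = 284.348.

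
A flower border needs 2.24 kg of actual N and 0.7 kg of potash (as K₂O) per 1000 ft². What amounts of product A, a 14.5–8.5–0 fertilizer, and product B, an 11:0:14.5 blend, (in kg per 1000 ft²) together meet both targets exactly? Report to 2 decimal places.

Let a = kg of product A, b = kg of product B (per 1000 ft²).
N: 0.145·a + 0.11·b = 2.24
K₂O: 0·a + 0.145·b = 0.7
Solving simultaneously: a = 11.786, b = 4.82759.

11.79 kg product A, 4.83 kg product B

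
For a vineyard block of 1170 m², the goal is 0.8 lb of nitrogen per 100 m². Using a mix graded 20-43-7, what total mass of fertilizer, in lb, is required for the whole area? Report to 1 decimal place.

46.8 lb

Product per 100 m² = 0.8 / 20% = 4 lb.
Total product = 4 × 1170 / 100 = 46.8 lb.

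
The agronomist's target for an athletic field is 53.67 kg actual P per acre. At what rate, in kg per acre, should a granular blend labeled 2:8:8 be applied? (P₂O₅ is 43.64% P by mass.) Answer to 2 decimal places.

1537.29 kg of product per acre

As P₂O₅: 53.67 / 0.4364 = 122.984 kg per acre.
Product per acre = 122.984 / 8% = 1537.294 kg.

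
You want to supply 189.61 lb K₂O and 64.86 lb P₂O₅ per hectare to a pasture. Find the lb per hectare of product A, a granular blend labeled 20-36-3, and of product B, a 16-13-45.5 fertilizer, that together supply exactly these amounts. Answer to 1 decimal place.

30.4 lb product A, 414.7 lb product B

Let a = lb of product A, b = lb of product B (per hectare).
K₂O: 0.03·a + 0.455·b = 189.61
P₂O₅: 0.36·a + 0.13·b = 64.86
Eliminate b: (row1) − 0.455/0.13·(row2) → -1.23·a = -37.4, so a = 30.4065.
Then b = (64.86 − 0.36·30.4065) / 0.13 = 414.72.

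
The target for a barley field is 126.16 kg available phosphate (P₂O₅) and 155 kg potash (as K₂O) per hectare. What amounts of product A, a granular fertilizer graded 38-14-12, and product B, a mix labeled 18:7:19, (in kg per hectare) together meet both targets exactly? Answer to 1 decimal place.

720.9 kg product A, 360.5 kg product B

With a, b = kg per hectare of product A and product B:
P₂O₅: 0.14·a + 0.07·b = 126.16
K₂O: 0.12·a + 0.19·b = 155
Eliminate a: (row1) − 0.14/0.12·(row2) → -0.151667·b = -54.6733, so b = 360.484.
Back-substitute: a = (126.16 − 0.07·360.484) / 0.14 = 720.901.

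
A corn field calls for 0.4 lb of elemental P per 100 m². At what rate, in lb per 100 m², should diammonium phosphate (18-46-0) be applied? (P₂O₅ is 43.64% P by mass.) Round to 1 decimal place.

2.0 lb of product per hundred sq m

As P₂O₅: 0.4 / 0.4364 = 0.91659 lb per 100 m².
Product per 100 m² = 0.91659 / 46% = 1.99259 lb.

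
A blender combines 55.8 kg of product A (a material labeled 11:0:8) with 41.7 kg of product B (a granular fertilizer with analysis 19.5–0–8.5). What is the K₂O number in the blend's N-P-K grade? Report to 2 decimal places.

Total mass = 55.8 + 41.7 = 97.5 kg.
K₂O mass = 8%×55.8 + 8.5%×41.7 = 8.0085 kg.
% K₂O = 8.0085 / 97.5 = 8.21385%.

8.21% K₂O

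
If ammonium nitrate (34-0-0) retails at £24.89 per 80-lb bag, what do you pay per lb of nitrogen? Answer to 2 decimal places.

N in bag = 80 × 34% = 27.2 lb.
Cost per lb N = £24.89 / 27.2 = £0.9151.

£0.92 per lb N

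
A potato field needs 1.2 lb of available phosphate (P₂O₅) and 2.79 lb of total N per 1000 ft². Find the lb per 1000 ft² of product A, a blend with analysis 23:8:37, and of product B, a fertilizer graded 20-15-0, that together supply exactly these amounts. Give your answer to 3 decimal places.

Per-1000 ft² balance (a = product A, b = product B):
P₂O₅: 0.08·a + 0.15·b = 1.2
N: 0.23·a + 0.2·b = 2.79
Solving simultaneously: a = 9.64865, b = 2.85405.

9.649 lb product A, 2.854 lb product B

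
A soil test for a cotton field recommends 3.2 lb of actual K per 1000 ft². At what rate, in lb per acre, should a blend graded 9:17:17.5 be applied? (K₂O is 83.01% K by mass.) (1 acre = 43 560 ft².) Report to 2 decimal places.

959.55 lb of product per acre

As K₂O: 3.2 / 0.8301 = 3.85496 lb per 1000 ft².
Product per 1000 ft² = 3.85496 / 17.5% = 22.0283 lb.
Convert to per acre: 22.0283 × 43.56 = 959.554 lb.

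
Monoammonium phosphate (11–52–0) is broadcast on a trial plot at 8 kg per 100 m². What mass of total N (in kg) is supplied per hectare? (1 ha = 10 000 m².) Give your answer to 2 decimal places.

88.00 kg N per hectare

nitrogen per 100 m² = 8 × 11% = 0.88 kg.
Convert to per hectare: 0.88 × 100 = 88 kg.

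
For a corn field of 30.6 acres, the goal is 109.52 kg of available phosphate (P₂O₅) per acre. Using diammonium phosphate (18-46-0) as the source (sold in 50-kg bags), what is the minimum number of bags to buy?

146 bags

Product per acre = 109.52 / 46% = 238.087 kg.
Total product = 238.087 × 30.6 = 7285.46 kg.
Bags = ⌈7285.46 / 50⌉ = 146.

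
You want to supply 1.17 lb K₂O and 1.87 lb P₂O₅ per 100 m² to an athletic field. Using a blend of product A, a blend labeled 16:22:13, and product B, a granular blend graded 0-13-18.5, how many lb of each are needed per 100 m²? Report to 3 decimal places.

8.145 lb product A, 0.601 lb product B

With a, b = lb per 100 m² of product A and product B:
K₂O: 0.13·a + 0.185·b = 1.17
P₂O₅: 0.22·a + 0.13·b = 1.87
Eliminate a: (row1) − 0.13/0.22·(row2) → 0.108182·b = 0.065, so b = 0.60084.
Back-substitute: a = (1.17 − 0.185·0.60084) / 0.13 = 8.14496.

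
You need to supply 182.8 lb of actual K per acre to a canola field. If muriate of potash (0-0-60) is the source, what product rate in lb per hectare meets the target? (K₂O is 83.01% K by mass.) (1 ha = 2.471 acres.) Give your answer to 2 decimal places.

As K₂O: 182.8 / 0.8301 = 220.214 lb per acre.
Product per acre = 220.214 / 60% = 367.024 lb.
Convert to per hectare: 367.024 × 2.471 = 906.916 lb.

906.92 lb of product per hectare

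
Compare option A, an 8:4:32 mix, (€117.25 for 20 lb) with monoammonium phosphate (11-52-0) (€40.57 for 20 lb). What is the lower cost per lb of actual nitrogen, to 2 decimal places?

option A: N per bag = 20 × 8% = 1.6 lb; cost = 117.25 / 1.6 = €73.2812/lb N.
monoammonium phosphate: N per bag = 20 × 11% = 2.2 lb; cost = 40.57 / 2.2 = €18.4409/lb N.
monoammonium phosphate is cheaper.

€18.44 per lb N (monoammonium phosphate)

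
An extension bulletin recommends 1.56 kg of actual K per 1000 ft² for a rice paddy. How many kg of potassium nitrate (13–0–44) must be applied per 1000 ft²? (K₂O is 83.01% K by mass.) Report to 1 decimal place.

As K₂O: 1.56 / 0.8301 = 1.87929 kg per 1000 ft².
Product per 1000 ft² = 1.87929 / 44% = 4.27112 kg.

4.3 kg of product per thousand sq ft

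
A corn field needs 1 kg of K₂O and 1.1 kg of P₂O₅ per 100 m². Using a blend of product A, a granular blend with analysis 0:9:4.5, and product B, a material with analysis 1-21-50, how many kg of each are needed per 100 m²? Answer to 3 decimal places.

Let a = kg of product A, b = kg of product B (per 100 m²).
K₂O: 0.045·a + 0.5·b = 1
P₂O₅: 0.09·a + 0.21·b = 1.1
Solving simultaneously: a = 9.56399, b = 1.13924.

9.564 kg product A, 1.139 kg product B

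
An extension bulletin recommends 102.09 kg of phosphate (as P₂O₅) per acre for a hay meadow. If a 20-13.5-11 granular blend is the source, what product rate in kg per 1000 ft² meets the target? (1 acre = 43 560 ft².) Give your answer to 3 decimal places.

Product per acre = 102.09 / 13.5% = 756.222 kg.
Convert to per 1000 ft²: 756.222 × 0.0229568 = 17.36047 kg.

17.360 kg of product per thousand sq ft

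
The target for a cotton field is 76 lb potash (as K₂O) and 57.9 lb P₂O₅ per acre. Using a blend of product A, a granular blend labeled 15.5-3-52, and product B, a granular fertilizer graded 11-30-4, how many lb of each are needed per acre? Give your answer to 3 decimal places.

Per-acre balance (a = product A, b = product B):
K₂O: 0.52·a + 0.04·b = 76
P₂O₅: 0.03·a + 0.3·b = 57.9
Eliminate a: (row1) − 0.52/0.03·(row2) → -5.16·b = -927.6, so b = 179.7674.
Back-substitute: a = (76 − 0.04·179.7674) / 0.52 = 132.3256.

132.326 lb product A, 179.767 lb product B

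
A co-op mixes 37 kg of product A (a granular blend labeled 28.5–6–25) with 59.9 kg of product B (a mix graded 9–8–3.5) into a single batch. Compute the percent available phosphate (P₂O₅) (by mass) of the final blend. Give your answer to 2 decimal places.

Total mass = 37 + 59.9 = 96.9 kg.
P₂O₅ mass = 6%×37 + 8%×59.9 = 7.012 kg.
% P₂O₅ = 7.012 / 96.9 = 7.23633%.

7.24% P₂O₅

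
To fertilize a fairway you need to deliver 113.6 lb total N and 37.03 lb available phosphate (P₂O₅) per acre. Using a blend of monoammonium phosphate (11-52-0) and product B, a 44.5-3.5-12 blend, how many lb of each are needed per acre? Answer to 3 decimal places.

Let a = lb of monoammonium phosphate, b = lb of product B (per acre).
N: 0.11·a + 0.445·b = 113.6
P₂O₅: 0.52·a + 0.035·b = 37.03
From row1: a = (113.6 − 0.445·b) / 0.11.
Into row2: 0.52·(113.6 − 0.445·b)/0.11 + 0.035·b = 37.03 → b = 241.6994, a = 54.9433.

54.943 lb monoammonium phosphate, 241.699 lb product B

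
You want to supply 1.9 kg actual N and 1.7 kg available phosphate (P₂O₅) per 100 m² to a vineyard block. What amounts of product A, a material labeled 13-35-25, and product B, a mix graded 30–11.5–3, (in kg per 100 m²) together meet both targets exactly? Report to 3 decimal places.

3.237 kg product A, 4.931 kg product B

With a, b = kg per 100 m² of product A and product B:
N: 0.13·a + 0.3·b = 1.9
P₂O₅: 0.35·a + 0.115·b = 1.7
Eliminate b: (row1) − 0.3/0.115·(row2) → -0.783043·a = -2.53478, so a = 3.23709.
Then b = (1.7 − 0.35·3.23709) / 0.115 = 4.93059.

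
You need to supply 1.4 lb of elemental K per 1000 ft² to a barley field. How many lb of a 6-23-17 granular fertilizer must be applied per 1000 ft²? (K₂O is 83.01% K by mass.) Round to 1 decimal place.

9.9 lb of product per thousand sq ft

As K₂O: 1.4 / 0.8301 = 1.68654 lb per 1000 ft².
Product per 1000 ft² = 1.68654 / 17% = 9.92085 lb.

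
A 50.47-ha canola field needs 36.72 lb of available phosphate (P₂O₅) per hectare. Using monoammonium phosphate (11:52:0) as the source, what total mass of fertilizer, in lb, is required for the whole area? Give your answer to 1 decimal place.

Product per hectare = 36.72 / 52% = 70.6154 lb.
Total product = 70.6154 × 50.47 = 3563.96 lb.

3564.0 lb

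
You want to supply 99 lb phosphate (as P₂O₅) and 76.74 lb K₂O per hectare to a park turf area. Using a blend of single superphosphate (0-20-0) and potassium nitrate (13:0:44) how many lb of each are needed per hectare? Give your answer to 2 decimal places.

495.00 lb single superphosphate, 174.41 lb potassium nitrate

Let a = lb of single superphosphate, b = lb of potassium nitrate (per hectare).
P₂O₅: 0.2·a + 0·b = 99
K₂O: 0·a + 0.44·b = 76.74
Solving simultaneously: a = 495, b = 174.409.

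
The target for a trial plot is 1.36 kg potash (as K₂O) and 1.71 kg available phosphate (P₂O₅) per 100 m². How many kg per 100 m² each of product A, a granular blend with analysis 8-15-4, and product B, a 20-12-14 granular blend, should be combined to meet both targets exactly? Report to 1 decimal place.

Let a = kg of product A, b = kg of product B (per 100 m²).
K₂O: 0.04·a + 0.14·b = 1.36
P₂O₅: 0.15·a + 0.12·b = 1.71
Solving simultaneously: a = 4.7037, b = 8.37037.

4.7 kg product A, 8.4 kg product B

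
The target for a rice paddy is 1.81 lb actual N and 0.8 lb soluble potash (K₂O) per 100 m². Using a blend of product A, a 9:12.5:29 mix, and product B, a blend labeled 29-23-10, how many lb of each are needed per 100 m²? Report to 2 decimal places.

With a, b = lb per 100 m² of product A and product B:
N: 0.09·a + 0.29·b = 1.81
K₂O: 0.29·a + 0.1·b = 0.8
From row1: a = (1.81 − 0.29·b) / 0.09.
Into row2: 0.29·(1.81 − 0.29·b)/0.09 + 0.1·b = 0.8 → b = 6.03063, a = 0.679095.

0.68 lb product A, 6.03 lb product B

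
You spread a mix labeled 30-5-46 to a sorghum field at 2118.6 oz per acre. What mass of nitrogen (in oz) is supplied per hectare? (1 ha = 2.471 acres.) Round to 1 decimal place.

nitrogen per acre = 2118.6 × 30% = 635.58 oz.
Convert to per hectare: 635.58 × 2.471 = 1570.52 oz.

1570.5 oz N per hectare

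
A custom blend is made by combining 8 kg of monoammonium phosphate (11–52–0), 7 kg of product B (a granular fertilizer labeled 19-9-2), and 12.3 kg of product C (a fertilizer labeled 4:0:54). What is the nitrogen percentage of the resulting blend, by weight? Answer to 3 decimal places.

Total mass = 8 + 7 + 12.3 = 27.3 kg.
N mass = 11%×8 + 19%×7 + 4%×12.3 = 2.702 kg.
% N = 2.702 / 27.3 = 9.89744%.

9.897% N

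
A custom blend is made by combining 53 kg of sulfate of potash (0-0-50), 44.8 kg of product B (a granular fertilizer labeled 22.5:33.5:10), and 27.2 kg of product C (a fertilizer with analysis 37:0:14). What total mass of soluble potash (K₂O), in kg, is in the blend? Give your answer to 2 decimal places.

K₂O mass = 50%×53 + 10%×44.8 + 14%×27.2 = 34.788 kg.

34.79 kg K₂O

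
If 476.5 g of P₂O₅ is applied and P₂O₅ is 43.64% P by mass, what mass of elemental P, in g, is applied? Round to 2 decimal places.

P = 476.5 × 0.4364 = 207.9446 g.

207.94 g P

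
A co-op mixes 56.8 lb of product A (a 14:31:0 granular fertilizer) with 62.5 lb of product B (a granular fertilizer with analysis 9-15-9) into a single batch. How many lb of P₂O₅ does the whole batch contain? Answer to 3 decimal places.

26.983 lb P₂O₅

P₂O₅ mass = 31%×56.8 + 15%×62.5 = 26.983 lb.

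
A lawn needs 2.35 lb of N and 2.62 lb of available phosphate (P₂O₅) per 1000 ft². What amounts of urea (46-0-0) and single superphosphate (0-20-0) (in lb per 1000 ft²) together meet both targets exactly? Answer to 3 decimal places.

Let a = lb of urea, b = lb of single superphosphate (per 1000 ft²).
N: 0.46·a + 0·b = 2.35
P₂O₅: 0·a + 0.2·b = 2.62
Solving simultaneously: a = 5.1087, b = 13.1.

5.109 lb urea, 13.100 lb single superphosphate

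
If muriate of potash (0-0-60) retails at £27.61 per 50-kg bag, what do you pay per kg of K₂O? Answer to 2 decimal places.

K₂O in bag = 50 × 60% = 30 kg.
Cost per kg K₂O = £27.61 / 30 = £0.9203.

£0.92 per kg K₂O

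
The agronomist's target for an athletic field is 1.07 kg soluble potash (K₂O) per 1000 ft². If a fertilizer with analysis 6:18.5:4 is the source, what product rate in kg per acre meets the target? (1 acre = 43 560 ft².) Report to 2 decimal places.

1165.23 kg of product per acre

Product per 1000 ft² = 1.07 / 4% = 26.75 kg.
Convert to per acre: 26.75 × 43.56 = 1165.23 kg.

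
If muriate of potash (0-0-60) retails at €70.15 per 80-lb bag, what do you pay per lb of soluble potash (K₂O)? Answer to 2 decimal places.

€1.46 per lb K₂O

K₂O in bag = 80 × 60% = 48 lb.
Cost per lb K₂O = €70.15 / 48 = €1.4615.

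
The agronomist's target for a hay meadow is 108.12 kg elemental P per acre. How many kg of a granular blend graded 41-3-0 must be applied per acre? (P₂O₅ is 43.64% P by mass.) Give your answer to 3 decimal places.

8258.478 kg of product per acre

As P₂O₅: 108.12 / 0.4364 = 247.754 kg per acre.
Product per acre = 247.754 / 3% = 8258.47846 kg.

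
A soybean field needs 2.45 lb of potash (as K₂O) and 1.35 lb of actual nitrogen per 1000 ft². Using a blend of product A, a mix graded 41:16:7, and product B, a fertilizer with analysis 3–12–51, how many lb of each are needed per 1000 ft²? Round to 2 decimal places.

2.97 lb product A, 4.40 lb product B

Let a = lb of product A, b = lb of product B (per 1000 ft²).
K₂O: 0.07·a + 0.51·b = 2.45
N: 0.41·a + 0.03·b = 1.35
Solving simultaneously: a = 2.97101, b = 4.39614.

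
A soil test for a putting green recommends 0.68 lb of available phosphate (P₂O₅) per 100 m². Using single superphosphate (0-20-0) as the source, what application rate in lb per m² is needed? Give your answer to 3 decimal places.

0.034 lb of product per sq m

Product per 100 m² = 0.68 / 20% = 3.4 lb.
Convert to per m²: 3.4 × 0.01 = 0.034 lb.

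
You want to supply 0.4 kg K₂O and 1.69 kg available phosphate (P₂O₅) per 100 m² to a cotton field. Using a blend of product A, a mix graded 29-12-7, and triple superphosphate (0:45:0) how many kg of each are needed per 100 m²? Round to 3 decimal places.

5.714 kg product A, 2.232 kg triple superphosphate

With a, b = kg per 100 m² of product A and triple superphosphate:
K₂O: 0.07·a + 0·b = 0.4
P₂O₅: 0.12·a + 0.45·b = 1.69
From row1: a = (0.4 − 0·b) / 0.07.
Into row2: 0.12·(0.4 − 0·b)/0.07 + 0.45·b = 1.69 → b = 2.23175, a = 5.71429.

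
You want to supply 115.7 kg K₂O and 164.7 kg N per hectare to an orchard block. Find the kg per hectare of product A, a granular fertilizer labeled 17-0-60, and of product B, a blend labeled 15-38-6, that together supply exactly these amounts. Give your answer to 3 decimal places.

With a, b = kg per hectare of product A and product B:
K₂O: 0.6·a + 0.06·b = 115.7
N: 0.17·a + 0.15·b = 164.7
Eliminate a: (row1) − 0.6/0.17·(row2) → -0.469412·b = -465.594, so b = 991.8672.
Back-substitute: a = (115.7 − 0.06·991.8672) / 0.6 = 93.6466.

93.647 kg product A, 991.867 kg product B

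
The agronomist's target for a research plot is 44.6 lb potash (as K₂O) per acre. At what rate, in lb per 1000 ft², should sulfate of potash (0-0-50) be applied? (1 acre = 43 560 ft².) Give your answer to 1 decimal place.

2.0 lb of product per thousand sq ft

Product per acre = 44.6 / 50% = 89.2 lb.
Convert to per 1000 ft²: 89.2 × 0.0229568 = 2.04775 lb.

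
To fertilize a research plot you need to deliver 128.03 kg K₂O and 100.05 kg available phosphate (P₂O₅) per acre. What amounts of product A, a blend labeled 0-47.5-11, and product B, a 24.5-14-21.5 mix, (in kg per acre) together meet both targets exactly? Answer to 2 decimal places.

Per-acre balance (a = product A, b = product B):
K₂O: 0.11·a + 0.215·b = 128.03
P₂O₅: 0.475·a + 0.14·b = 100.05
From row1: a = (128.03 − 0.215·b) / 0.11.
Into row2: 0.475·(128.03 − 0.215·b)/0.11 + 0.14·b = 100.05 → b = 574.3298, a = 41.3554.

41.36 kg product A, 574.33 kg product B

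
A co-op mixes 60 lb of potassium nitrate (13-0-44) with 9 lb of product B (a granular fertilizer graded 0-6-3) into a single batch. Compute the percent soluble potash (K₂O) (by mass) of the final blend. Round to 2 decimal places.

38.65% K₂O

Total mass = 60 + 9 = 69 lb.
K₂O mass = 44%×60 + 3%×9 = 26.67 lb.
% K₂O = 26.67 / 69 = 38.6522%.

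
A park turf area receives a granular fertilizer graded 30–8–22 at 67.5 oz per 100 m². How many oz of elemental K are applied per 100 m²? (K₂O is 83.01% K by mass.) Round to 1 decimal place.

K₂O per 100 m² = 67.5 × 22% = 14.85 oz.
Elemental K = 14.85 × 0.8301 = 12.327 oz per 100 m².

12.3 oz K per hundred sq m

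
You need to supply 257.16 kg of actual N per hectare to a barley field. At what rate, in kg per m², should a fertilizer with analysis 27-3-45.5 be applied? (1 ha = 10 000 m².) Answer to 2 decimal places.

0.10 kg of product per sq m

Product per hectare = 257.16 / 27% = 952.444 kg.
Convert to per m²: 952.444 × 0.0001 = 0.0952444 kg.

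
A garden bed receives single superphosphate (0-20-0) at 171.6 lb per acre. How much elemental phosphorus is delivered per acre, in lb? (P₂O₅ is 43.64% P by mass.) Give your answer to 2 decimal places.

14.98 lb P per acre

P₂O₅ per acre = 171.6 × 20% = 34.32 lb.
Elemental P = 34.32 × 0.4364 = 14.9772 lb per acre.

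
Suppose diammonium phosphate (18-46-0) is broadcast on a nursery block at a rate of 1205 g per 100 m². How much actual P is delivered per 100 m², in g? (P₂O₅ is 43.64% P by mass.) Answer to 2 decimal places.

241.90 g P per hundred sq m

P₂O₅ per 100 m² = 1205 × 46% = 554.3 g.
Elemental P = 554.3 × 0.4364 = 241.897 g per 100 m².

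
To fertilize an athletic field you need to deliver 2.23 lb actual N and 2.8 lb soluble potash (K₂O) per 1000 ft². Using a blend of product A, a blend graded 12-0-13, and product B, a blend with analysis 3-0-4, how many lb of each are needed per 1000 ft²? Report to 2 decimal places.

5.78 lb product A, 51.22 lb product B

Let a = lb of product A, b = lb of product B (per 1000 ft²).
N: 0.12·a + 0.03·b = 2.23
K₂O: 0.13·a + 0.04·b = 2.8
From row1: a = (2.23 − 0.03·b) / 0.12.
Into row2: 0.13·(2.23 − 0.03·b)/0.12 + 0.04·b = 2.8 → b = 51.2222, a = 5.77778.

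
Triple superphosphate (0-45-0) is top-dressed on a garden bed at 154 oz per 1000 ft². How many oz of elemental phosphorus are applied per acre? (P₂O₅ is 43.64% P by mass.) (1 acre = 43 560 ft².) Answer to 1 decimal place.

P₂O₅ per 1000 ft² = 154 × 45% = 69.3 oz.
Elemental P = 69.3 × 0.4364 = 30.2425 oz per 1000 ft².
Convert to per acre: 30.2425 × 43.56 = 1317.36 oz.

1317.4 oz P per acre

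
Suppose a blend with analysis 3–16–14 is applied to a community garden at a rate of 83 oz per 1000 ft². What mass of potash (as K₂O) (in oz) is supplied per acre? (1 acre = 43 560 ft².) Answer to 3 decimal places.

506.167 oz K₂O per acre

K₂O per 1000 ft² = 83 × 14% = 11.62 oz.
Convert to per acre: 11.62 × 43.56 = 506.1672 oz.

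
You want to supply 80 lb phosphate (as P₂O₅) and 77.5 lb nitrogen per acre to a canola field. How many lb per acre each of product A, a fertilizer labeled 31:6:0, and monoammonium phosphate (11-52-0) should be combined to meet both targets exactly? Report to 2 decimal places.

203.75 lb product A, 130.34 lb monoammonium phosphate

Let a = lb of product A, b = lb of monoammonium phosphate (per acre).
P₂O₅: 0.06·a + 0.52·b = 80
N: 0.31·a + 0.11·b = 77.5
From row1: a = (80 − 0.52·b) / 0.06.
Into row2: 0.31·(80 − 0.52·b)/0.06 + 0.11·b = 77.5 → b = 130.336, a = 203.752.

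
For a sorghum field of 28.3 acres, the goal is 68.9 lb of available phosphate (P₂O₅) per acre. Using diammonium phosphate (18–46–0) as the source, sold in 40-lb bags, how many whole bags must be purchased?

106 bags

Product per acre = 68.9 / 46% = 149.783 lb.
Total product = 149.783 × 28.3 = 4238.85 lb.
Bags = ⌈4238.85 / 40⌉ = 106.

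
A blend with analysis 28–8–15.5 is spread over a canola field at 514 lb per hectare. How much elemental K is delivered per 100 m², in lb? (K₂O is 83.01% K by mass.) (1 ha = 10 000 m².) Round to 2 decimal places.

K₂O per hectare = 514 × 15.5% = 79.67 lb.
Elemental K = 79.67 × 0.8301 = 66.1341 lb per hectare.
Convert to per 100 m²: 66.1341 × 0.01 = 0.661341 lb.

0.66 lb K per hundred sq m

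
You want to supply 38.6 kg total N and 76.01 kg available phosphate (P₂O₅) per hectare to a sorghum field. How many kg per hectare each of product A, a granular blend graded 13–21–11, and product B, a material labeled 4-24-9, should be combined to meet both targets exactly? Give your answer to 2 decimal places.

272.96 kg product A, 77.86 kg product B

Let a = kg of product A, b = kg of product B (per hectare).
N: 0.13·a + 0.04·b = 38.6
P₂O₅: 0.21·a + 0.24·b = 76.01
Eliminate a: (row1) − 0.13/0.21·(row2) → -0.108571·b = -8.45381, so b = 77.864.
Back-substitute: a = (38.6 − 0.04·77.864) / 0.13 = 272.9649.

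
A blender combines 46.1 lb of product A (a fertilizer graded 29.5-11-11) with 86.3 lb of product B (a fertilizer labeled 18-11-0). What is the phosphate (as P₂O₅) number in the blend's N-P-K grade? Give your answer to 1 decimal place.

11.0% P₂O₅

Total mass = 46.1 + 86.3 = 132.4 lb.
P₂O₅ mass = 11%×46.1 + 11%×86.3 = 14.564 lb.
% P₂O₅ = 14.564 / 132.4 = 11%.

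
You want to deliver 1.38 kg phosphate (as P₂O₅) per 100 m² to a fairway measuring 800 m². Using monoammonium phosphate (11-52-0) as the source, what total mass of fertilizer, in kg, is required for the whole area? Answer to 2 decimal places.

Product per 100 m² = 1.38 / 52% = 2.65385 kg.
Total product = 2.65385 × 800 / 100 = 21.2308 kg.

21.23 kg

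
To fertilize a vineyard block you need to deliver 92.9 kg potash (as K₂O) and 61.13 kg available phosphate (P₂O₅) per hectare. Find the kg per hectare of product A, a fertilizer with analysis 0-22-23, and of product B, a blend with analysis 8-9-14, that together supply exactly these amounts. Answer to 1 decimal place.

Per-hectare balance (a = product A, b = product B):
K₂O: 0.23·a + 0.14·b = 92.9
P₂O₅: 0.22·a + 0.09·b = 61.13
Eliminate a: (row1) − 0.23/0.22·(row2) → 0.0459091·b = 28.9914, so b = 631.495.
Back-substitute: a = (92.9 − 0.14·631.495) / 0.23 = 19.5248.

19.5 kg product A, 631.5 kg product B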